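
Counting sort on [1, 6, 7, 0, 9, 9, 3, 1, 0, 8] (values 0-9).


Input: [1, 6, 7, 0, 9, 9, 3, 1, 0, 8]
Counts: [2, 2, 0, 1, 0, 0, 1, 1, 1, 2]

Sorted: [0, 0, 1, 1, 3, 6, 7, 8, 9, 9]


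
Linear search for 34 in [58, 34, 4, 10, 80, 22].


i=0: 58!=34
i=1: 34==34 found!

Found at 1, 2 comps


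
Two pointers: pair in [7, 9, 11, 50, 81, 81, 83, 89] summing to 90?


lo=0(7)+hi=7(89)=96
lo=0(7)+hi=6(83)=90

Yes: 7+83=90


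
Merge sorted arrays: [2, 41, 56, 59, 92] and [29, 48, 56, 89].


Take 2 from A
Take 29 from B
Take 41 from A
Take 48 from B
Take 56 from A
Take 56 from B
Take 59 from A
Take 89 from B

Merged: [2, 29, 41, 48, 56, 56, 59, 89, 92]


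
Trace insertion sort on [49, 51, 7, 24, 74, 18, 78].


Initial: [49, 51, 7, 24, 74, 18, 78]
Insert 51: [49, 51, 7, 24, 74, 18, 78]
Insert 7: [7, 49, 51, 24, 74, 18, 78]
Insert 24: [7, 24, 49, 51, 74, 18, 78]
Insert 74: [7, 24, 49, 51, 74, 18, 78]
Insert 18: [7, 18, 24, 49, 51, 74, 78]
Insert 78: [7, 18, 24, 49, 51, 74, 78]

Sorted: [7, 18, 24, 49, 51, 74, 78]


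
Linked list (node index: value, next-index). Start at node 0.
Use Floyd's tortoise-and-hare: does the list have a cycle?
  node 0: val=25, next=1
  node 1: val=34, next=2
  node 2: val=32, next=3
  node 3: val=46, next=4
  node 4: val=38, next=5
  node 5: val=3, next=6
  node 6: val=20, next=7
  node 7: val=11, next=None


Floyd's tortoise (slow, +1) and hare (fast, +2):
  init: slow=0, fast=0
  step 1: slow=1, fast=2
  step 2: slow=2, fast=4
  step 3: slow=3, fast=6
  step 4: fast 6->7->None, no cycle

Cycle: no


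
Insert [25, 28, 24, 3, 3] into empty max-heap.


Insert 25: [25]
Insert 28: [28, 25]
Insert 24: [28, 25, 24]
Insert 3: [28, 25, 24, 3]
Insert 3: [28, 25, 24, 3, 3]

Final heap: [28, 25, 24, 3, 3]


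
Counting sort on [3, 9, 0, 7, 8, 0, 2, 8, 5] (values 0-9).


Input: [3, 9, 0, 7, 8, 0, 2, 8, 5]
Counts: [2, 0, 1, 1, 0, 1, 0, 1, 2, 1]

Sorted: [0, 0, 2, 3, 5, 7, 8, 8, 9]


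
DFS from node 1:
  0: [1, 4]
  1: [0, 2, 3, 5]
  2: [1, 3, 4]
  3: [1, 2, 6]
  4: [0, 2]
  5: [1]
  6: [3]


Visit 1, push [5, 3, 2, 0]
Visit 0, push [4]
Visit 4, push [2]
Visit 2, push [3]
Visit 3, push [6]
Visit 6, push []
Visit 5, push []

DFS order: [1, 0, 4, 2, 3, 6, 5]


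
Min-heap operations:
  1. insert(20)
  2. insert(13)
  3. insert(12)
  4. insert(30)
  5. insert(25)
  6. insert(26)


insert(20) -> [20]
insert(13) -> [13, 20]
insert(12) -> [12, 20, 13]
insert(30) -> [12, 20, 13, 30]
insert(25) -> [12, 20, 13, 30, 25]
insert(26) -> [12, 20, 13, 30, 25, 26]

Final heap: [12, 20, 13, 30, 25, 26]


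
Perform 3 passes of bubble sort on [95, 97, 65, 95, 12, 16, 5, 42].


Initial: [95, 97, 65, 95, 12, 16, 5, 42]
Pass 1: [95, 65, 95, 12, 16, 5, 42, 97] (6 swaps)
Pass 2: [65, 95, 12, 16, 5, 42, 95, 97] (5 swaps)
Pass 3: [65, 12, 16, 5, 42, 95, 95, 97] (4 swaps)

After 3 passes: [65, 12, 16, 5, 42, 95, 95, 97]


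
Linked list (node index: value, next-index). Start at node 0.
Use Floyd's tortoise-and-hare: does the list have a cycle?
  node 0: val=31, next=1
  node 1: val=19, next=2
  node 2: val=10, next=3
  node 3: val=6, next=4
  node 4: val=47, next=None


Floyd's tortoise (slow, +1) and hare (fast, +2):
  init: slow=0, fast=0
  step 1: slow=1, fast=2
  step 2: slow=2, fast=4
  step 3: fast -> None, no cycle

Cycle: no


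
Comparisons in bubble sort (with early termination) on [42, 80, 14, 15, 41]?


Algorithm: bubble sort (with early termination)
Input: [42, 80, 14, 15, 41]
Sorted: [14, 15, 41, 42, 80]

9


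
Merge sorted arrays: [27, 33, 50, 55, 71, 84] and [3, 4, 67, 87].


Take 3 from B
Take 4 from B
Take 27 from A
Take 33 from A
Take 50 from A
Take 55 from A
Take 67 from B
Take 71 from A
Take 84 from A

Merged: [3, 4, 27, 33, 50, 55, 67, 71, 84, 87]


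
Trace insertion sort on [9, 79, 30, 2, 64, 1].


Initial: [9, 79, 30, 2, 64, 1]
Insert 79: [9, 79, 30, 2, 64, 1]
Insert 30: [9, 30, 79, 2, 64, 1]
Insert 2: [2, 9, 30, 79, 64, 1]
Insert 64: [2, 9, 30, 64, 79, 1]
Insert 1: [1, 2, 9, 30, 64, 79]

Sorted: [1, 2, 9, 30, 64, 79]


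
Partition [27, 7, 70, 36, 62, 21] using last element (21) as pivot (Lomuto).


Pivot: 21
  7 <= 21: swap -> [7, 27, 70, 36, 62, 21]
Place pivot at 1: [7, 21, 70, 36, 62, 27]

Partitioned: [7, 21, 70, 36, 62, 27]


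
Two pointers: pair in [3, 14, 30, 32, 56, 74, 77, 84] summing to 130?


lo=0(3)+hi=7(84)=87
lo=1(14)+hi=7(84)=98
lo=2(30)+hi=7(84)=114
lo=3(32)+hi=7(84)=116
lo=4(56)+hi=7(84)=140
lo=4(56)+hi=6(77)=133
lo=4(56)+hi=5(74)=130

Yes: 56+74=130


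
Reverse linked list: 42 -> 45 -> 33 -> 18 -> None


Step 1: curr=42, set curr.next=prev(None) | reversed so far: 42
Step 2: curr=45, set curr.next=prev(42) | reversed so far: 45 -> 42
Step 3: curr=33, set curr.next=prev(45) | reversed so far: 33 -> 45 -> 42
Step 4: curr=18, set curr.next=prev(33) | reversed so far: 18 -> 33 -> 45 -> 42

18 -> 33 -> 45 -> 42 -> None


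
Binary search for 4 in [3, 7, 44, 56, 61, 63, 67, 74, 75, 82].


Step 1: lo=0, hi=9, mid=4, val=61
Step 2: lo=0, hi=3, mid=1, val=7
Step 3: lo=0, hi=0, mid=0, val=3

Not found


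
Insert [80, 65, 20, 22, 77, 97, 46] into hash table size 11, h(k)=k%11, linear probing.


Insert 80: h=3 -> slot 3
Insert 65: h=10 -> slot 10
Insert 20: h=9 -> slot 9
Insert 22: h=0 -> slot 0
Insert 77: h=0, 1 probes -> slot 1
Insert 97: h=9, 4 probes -> slot 2
Insert 46: h=2, 2 probes -> slot 4

Table: [22, 77, 97, 80, 46, None, None, None, None, 20, 65]


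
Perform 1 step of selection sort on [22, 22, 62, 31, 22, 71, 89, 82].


Initial: [22, 22, 62, 31, 22, 71, 89, 82]
Step 1: min=22 at 0
  Swap: [22, 22, 62, 31, 22, 71, 89, 82]

After 1 step: [22, 22, 62, 31, 22, 71, 89, 82]


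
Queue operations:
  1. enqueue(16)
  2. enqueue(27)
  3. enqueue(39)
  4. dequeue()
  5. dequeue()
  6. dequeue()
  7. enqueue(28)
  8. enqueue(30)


enqueue(16) -> [16]
enqueue(27) -> [16, 27]
enqueue(39) -> [16, 27, 39]
dequeue()->16, [27, 39]
dequeue()->27, [39]
dequeue()->39, []
enqueue(28) -> [28]
enqueue(30) -> [28, 30]

Final queue: [28, 30]


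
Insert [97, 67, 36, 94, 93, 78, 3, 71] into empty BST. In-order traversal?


Insert 97: root
Insert 67: L from 97
Insert 36: L from 97 -> L from 67
Insert 94: L from 97 -> R from 67
Insert 93: L from 97 -> R from 67 -> L from 94
Insert 78: L from 97 -> R from 67 -> L from 94 -> L from 93
Insert 3: L from 97 -> L from 67 -> L from 36
Insert 71: L from 97 -> R from 67 -> L from 94 -> L from 93 -> L from 78

In-order: [3, 36, 67, 71, 78, 93, 94, 97]


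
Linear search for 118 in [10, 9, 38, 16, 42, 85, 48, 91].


i=0: 10!=118
i=1: 9!=118
i=2: 38!=118
i=3: 16!=118
i=4: 42!=118
i=5: 85!=118
i=6: 48!=118
i=7: 91!=118

Not found, 8 comps


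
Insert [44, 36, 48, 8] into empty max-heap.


Insert 44: [44]
Insert 36: [44, 36]
Insert 48: [48, 36, 44]
Insert 8: [48, 36, 44, 8]

Final heap: [48, 36, 44, 8]


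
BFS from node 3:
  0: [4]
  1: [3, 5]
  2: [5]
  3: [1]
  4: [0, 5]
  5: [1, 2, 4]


Visit 3, enqueue [1]
Visit 1, enqueue [5]
Visit 5, enqueue [2, 4]
Visit 2, enqueue []
Visit 4, enqueue [0]
Visit 0, enqueue []

BFS order: [3, 1, 5, 2, 4, 0]


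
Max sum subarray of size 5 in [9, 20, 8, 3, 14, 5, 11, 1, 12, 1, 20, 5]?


[0:5]: 54
[1:6]: 50
[2:7]: 41
[3:8]: 34
[4:9]: 43
[5:10]: 30
[6:11]: 45
[7:12]: 39

Max: 54 at [0:5]


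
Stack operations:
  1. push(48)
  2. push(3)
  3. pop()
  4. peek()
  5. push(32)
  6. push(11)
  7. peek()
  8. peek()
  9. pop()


push(48) -> [48]
push(3) -> [48, 3]
pop()->3, [48]
peek()->48
push(32) -> [48, 32]
push(11) -> [48, 32, 11]
peek()->11
peek()->11
pop()->11, [48, 32]

Final stack: [48, 32]


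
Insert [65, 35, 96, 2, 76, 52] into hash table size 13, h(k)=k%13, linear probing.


Insert 65: h=0 -> slot 0
Insert 35: h=9 -> slot 9
Insert 96: h=5 -> slot 5
Insert 2: h=2 -> slot 2
Insert 76: h=11 -> slot 11
Insert 52: h=0, 1 probes -> slot 1

Table: [65, 52, 2, None, None, 96, None, None, None, 35, None, 76, None]


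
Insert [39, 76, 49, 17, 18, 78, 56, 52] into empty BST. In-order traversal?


Insert 39: root
Insert 76: R from 39
Insert 49: R from 39 -> L from 76
Insert 17: L from 39
Insert 18: L from 39 -> R from 17
Insert 78: R from 39 -> R from 76
Insert 56: R from 39 -> L from 76 -> R from 49
Insert 52: R from 39 -> L from 76 -> R from 49 -> L from 56

In-order: [17, 18, 39, 49, 52, 56, 76, 78]


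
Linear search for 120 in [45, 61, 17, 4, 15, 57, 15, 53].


i=0: 45!=120
i=1: 61!=120
i=2: 17!=120
i=3: 4!=120
i=4: 15!=120
i=5: 57!=120
i=6: 15!=120
i=7: 53!=120

Not found, 8 comps


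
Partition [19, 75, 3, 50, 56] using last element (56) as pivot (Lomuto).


Pivot: 56
  19 <= 56: advance i (no swap)
  3 <= 56: swap -> [19, 3, 75, 50, 56]
  50 <= 56: swap -> [19, 3, 50, 75, 56]
Place pivot at 3: [19, 3, 50, 56, 75]

Partitioned: [19, 3, 50, 56, 75]


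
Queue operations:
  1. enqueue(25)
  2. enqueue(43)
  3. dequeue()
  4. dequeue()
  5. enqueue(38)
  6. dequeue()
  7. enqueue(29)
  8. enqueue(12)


enqueue(25) -> [25]
enqueue(43) -> [25, 43]
dequeue()->25, [43]
dequeue()->43, []
enqueue(38) -> [38]
dequeue()->38, []
enqueue(29) -> [29]
enqueue(12) -> [29, 12]

Final queue: [29, 12]


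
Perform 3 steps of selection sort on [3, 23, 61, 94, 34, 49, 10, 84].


Initial: [3, 23, 61, 94, 34, 49, 10, 84]
Step 1: min=3 at 0
  Swap: [3, 23, 61, 94, 34, 49, 10, 84]
Step 2: min=10 at 6
  Swap: [3, 10, 61, 94, 34, 49, 23, 84]
Step 3: min=23 at 6
  Swap: [3, 10, 23, 94, 34, 49, 61, 84]

After 3 steps: [3, 10, 23, 94, 34, 49, 61, 84]


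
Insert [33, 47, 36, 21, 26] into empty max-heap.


Insert 33: [33]
Insert 47: [47, 33]
Insert 36: [47, 33, 36]
Insert 21: [47, 33, 36, 21]
Insert 26: [47, 33, 36, 21, 26]

Final heap: [47, 33, 36, 21, 26]


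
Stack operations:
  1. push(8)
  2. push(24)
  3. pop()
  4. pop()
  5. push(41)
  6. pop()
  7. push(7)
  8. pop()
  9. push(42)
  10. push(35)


push(8) -> [8]
push(24) -> [8, 24]
pop()->24, [8]
pop()->8, []
push(41) -> [41]
pop()->41, []
push(7) -> [7]
pop()->7, []
push(42) -> [42]
push(35) -> [42, 35]

Final stack: [42, 35]


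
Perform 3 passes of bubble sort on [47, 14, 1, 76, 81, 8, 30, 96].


Initial: [47, 14, 1, 76, 81, 8, 30, 96]
Pass 1: [14, 1, 47, 76, 8, 30, 81, 96] (4 swaps)
Pass 2: [1, 14, 47, 8, 30, 76, 81, 96] (3 swaps)
Pass 3: [1, 14, 8, 30, 47, 76, 81, 96] (2 swaps)

After 3 passes: [1, 14, 8, 30, 47, 76, 81, 96]


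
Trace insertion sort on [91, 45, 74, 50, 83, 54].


Initial: [91, 45, 74, 50, 83, 54]
Insert 45: [45, 91, 74, 50, 83, 54]
Insert 74: [45, 74, 91, 50, 83, 54]
Insert 50: [45, 50, 74, 91, 83, 54]
Insert 83: [45, 50, 74, 83, 91, 54]
Insert 54: [45, 50, 54, 74, 83, 91]

Sorted: [45, 50, 54, 74, 83, 91]


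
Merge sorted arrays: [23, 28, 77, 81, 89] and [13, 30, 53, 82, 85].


Take 13 from B
Take 23 from A
Take 28 from A
Take 30 from B
Take 53 from B
Take 77 from A
Take 81 from A
Take 82 from B
Take 85 from B

Merged: [13, 23, 28, 30, 53, 77, 81, 82, 85, 89]


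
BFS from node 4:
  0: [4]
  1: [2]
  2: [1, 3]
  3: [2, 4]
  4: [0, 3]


Visit 4, enqueue [0, 3]
Visit 0, enqueue []
Visit 3, enqueue [2]
Visit 2, enqueue [1]
Visit 1, enqueue []

BFS order: [4, 0, 3, 2, 1]


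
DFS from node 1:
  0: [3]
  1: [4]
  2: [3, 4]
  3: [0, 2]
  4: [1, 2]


Visit 1, push [4]
Visit 4, push [2]
Visit 2, push [3]
Visit 3, push [0]
Visit 0, push []

DFS order: [1, 4, 2, 3, 0]


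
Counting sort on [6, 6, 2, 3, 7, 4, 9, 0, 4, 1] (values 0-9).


Input: [6, 6, 2, 3, 7, 4, 9, 0, 4, 1]
Counts: [1, 1, 1, 1, 2, 0, 2, 1, 0, 1]

Sorted: [0, 1, 2, 3, 4, 4, 6, 6, 7, 9]


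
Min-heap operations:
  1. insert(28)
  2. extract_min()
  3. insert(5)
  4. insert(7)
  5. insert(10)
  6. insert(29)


insert(28) -> [28]
extract_min()->28, []
insert(5) -> [5]
insert(7) -> [5, 7]
insert(10) -> [5, 7, 10]
insert(29) -> [5, 7, 10, 29]

Final heap: [5, 7, 10, 29]


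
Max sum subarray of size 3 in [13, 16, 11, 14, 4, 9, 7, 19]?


[0:3]: 40
[1:4]: 41
[2:5]: 29
[3:6]: 27
[4:7]: 20
[5:8]: 35

Max: 41 at [1:4]


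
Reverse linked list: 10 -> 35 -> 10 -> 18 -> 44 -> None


Step 1: curr=10, set curr.next=prev(None) | reversed so far: 10
Step 2: curr=35, set curr.next=prev(10) | reversed so far: 35 -> 10
Step 3: curr=10, set curr.next=prev(35) | reversed so far: 10 -> 35 -> 10
Step 4: curr=18, set curr.next=prev(10) | reversed so far: 18 -> 10 -> 35 -> 10
Step 5: curr=44, set curr.next=prev(18) | reversed so far: 44 -> 18 -> 10 -> 35 -> 10

44 -> 18 -> 10 -> 35 -> 10 -> None


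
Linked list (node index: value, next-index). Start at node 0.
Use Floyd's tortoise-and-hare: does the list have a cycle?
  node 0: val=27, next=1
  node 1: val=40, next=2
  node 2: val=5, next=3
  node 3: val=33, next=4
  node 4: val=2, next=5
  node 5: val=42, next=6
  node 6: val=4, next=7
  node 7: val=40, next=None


Floyd's tortoise (slow, +1) and hare (fast, +2):
  init: slow=0, fast=0
  step 1: slow=1, fast=2
  step 2: slow=2, fast=4
  step 3: slow=3, fast=6
  step 4: fast 6->7->None, no cycle

Cycle: no


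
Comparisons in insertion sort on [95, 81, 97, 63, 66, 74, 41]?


Algorithm: insertion sort
Input: [95, 81, 97, 63, 66, 74, 41]
Sorted: [41, 63, 66, 74, 81, 95, 97]

19


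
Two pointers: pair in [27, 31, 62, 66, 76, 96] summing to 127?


lo=0(27)+hi=5(96)=123
lo=1(31)+hi=5(96)=127

Yes: 31+96=127


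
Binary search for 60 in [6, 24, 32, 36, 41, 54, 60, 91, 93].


Step 1: lo=0, hi=8, mid=4, val=41
Step 2: lo=5, hi=8, mid=6, val=60

Found at index 6


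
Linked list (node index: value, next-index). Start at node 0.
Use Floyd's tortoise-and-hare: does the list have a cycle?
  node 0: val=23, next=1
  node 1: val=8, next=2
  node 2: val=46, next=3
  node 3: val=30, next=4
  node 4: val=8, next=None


Floyd's tortoise (slow, +1) and hare (fast, +2):
  init: slow=0, fast=0
  step 1: slow=1, fast=2
  step 2: slow=2, fast=4
  step 3: fast -> None, no cycle

Cycle: no


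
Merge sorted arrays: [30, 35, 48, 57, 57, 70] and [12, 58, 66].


Take 12 from B
Take 30 from A
Take 35 from A
Take 48 from A
Take 57 from A
Take 57 from A
Take 58 from B
Take 66 from B

Merged: [12, 30, 35, 48, 57, 57, 58, 66, 70]


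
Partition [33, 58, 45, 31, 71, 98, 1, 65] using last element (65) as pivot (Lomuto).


Pivot: 65
  33 <= 65: advance i (no swap)
  58 <= 65: advance i (no swap)
  45 <= 65: advance i (no swap)
  31 <= 65: advance i (no swap)
  1 <= 65: swap -> [33, 58, 45, 31, 1, 98, 71, 65]
Place pivot at 5: [33, 58, 45, 31, 1, 65, 71, 98]

Partitioned: [33, 58, 45, 31, 1, 65, 71, 98]


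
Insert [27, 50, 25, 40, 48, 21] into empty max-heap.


Insert 27: [27]
Insert 50: [50, 27]
Insert 25: [50, 27, 25]
Insert 40: [50, 40, 25, 27]
Insert 48: [50, 48, 25, 27, 40]
Insert 21: [50, 48, 25, 27, 40, 21]

Final heap: [50, 48, 25, 27, 40, 21]


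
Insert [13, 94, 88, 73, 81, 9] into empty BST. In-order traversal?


Insert 13: root
Insert 94: R from 13
Insert 88: R from 13 -> L from 94
Insert 73: R from 13 -> L from 94 -> L from 88
Insert 81: R from 13 -> L from 94 -> L from 88 -> R from 73
Insert 9: L from 13

In-order: [9, 13, 73, 81, 88, 94]


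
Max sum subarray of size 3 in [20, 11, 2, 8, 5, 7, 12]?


[0:3]: 33
[1:4]: 21
[2:5]: 15
[3:6]: 20
[4:7]: 24

Max: 33 at [0:3]


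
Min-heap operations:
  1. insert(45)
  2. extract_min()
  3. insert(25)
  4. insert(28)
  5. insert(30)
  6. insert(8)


insert(45) -> [45]
extract_min()->45, []
insert(25) -> [25]
insert(28) -> [25, 28]
insert(30) -> [25, 28, 30]
insert(8) -> [8, 25, 30, 28]

Final heap: [8, 25, 30, 28]


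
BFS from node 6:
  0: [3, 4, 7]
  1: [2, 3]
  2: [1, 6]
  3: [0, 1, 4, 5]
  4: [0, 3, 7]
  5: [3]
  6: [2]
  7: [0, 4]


Visit 6, enqueue [2]
Visit 2, enqueue [1]
Visit 1, enqueue [3]
Visit 3, enqueue [0, 4, 5]
Visit 0, enqueue [7]
Visit 4, enqueue []
Visit 5, enqueue []
Visit 7, enqueue []

BFS order: [6, 2, 1, 3, 0, 4, 5, 7]


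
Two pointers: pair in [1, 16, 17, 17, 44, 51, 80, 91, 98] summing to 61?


lo=0(1)+hi=8(98)=99
lo=0(1)+hi=7(91)=92
lo=0(1)+hi=6(80)=81
lo=0(1)+hi=5(51)=52
lo=1(16)+hi=5(51)=67
lo=1(16)+hi=4(44)=60
lo=2(17)+hi=4(44)=61

Yes: 17+44=61


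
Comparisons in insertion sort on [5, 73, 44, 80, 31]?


Algorithm: insertion sort
Input: [5, 73, 44, 80, 31]
Sorted: [5, 31, 44, 73, 80]

8


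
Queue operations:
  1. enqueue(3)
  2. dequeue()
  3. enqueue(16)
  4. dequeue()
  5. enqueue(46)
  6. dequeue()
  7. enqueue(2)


enqueue(3) -> [3]
dequeue()->3, []
enqueue(16) -> [16]
dequeue()->16, []
enqueue(46) -> [46]
dequeue()->46, []
enqueue(2) -> [2]

Final queue: [2]


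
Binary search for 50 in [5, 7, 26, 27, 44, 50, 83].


Step 1: lo=0, hi=6, mid=3, val=27
Step 2: lo=4, hi=6, mid=5, val=50

Found at index 5


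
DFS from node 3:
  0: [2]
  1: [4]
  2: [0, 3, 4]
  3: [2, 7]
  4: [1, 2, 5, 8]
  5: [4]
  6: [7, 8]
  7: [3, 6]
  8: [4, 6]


Visit 3, push [7, 2]
Visit 2, push [4, 0]
Visit 0, push []
Visit 4, push [8, 5, 1]
Visit 1, push []
Visit 5, push []
Visit 8, push [6]
Visit 6, push [7]
Visit 7, push []

DFS order: [3, 2, 0, 4, 1, 5, 8, 6, 7]


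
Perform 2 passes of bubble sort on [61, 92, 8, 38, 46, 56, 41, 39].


Initial: [61, 92, 8, 38, 46, 56, 41, 39]
Pass 1: [61, 8, 38, 46, 56, 41, 39, 92] (6 swaps)
Pass 2: [8, 38, 46, 56, 41, 39, 61, 92] (6 swaps)

After 2 passes: [8, 38, 46, 56, 41, 39, 61, 92]


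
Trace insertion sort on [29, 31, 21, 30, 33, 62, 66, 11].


Initial: [29, 31, 21, 30, 33, 62, 66, 11]
Insert 31: [29, 31, 21, 30, 33, 62, 66, 11]
Insert 21: [21, 29, 31, 30, 33, 62, 66, 11]
Insert 30: [21, 29, 30, 31, 33, 62, 66, 11]
Insert 33: [21, 29, 30, 31, 33, 62, 66, 11]
Insert 62: [21, 29, 30, 31, 33, 62, 66, 11]
Insert 66: [21, 29, 30, 31, 33, 62, 66, 11]
Insert 11: [11, 21, 29, 30, 31, 33, 62, 66]

Sorted: [11, 21, 29, 30, 31, 33, 62, 66]


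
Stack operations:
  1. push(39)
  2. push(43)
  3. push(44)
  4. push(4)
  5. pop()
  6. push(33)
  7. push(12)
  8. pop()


push(39) -> [39]
push(43) -> [39, 43]
push(44) -> [39, 43, 44]
push(4) -> [39, 43, 44, 4]
pop()->4, [39, 43, 44]
push(33) -> [39, 43, 44, 33]
push(12) -> [39, 43, 44, 33, 12]
pop()->12, [39, 43, 44, 33]

Final stack: [39, 43, 44, 33]


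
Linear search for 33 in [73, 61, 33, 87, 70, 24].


i=0: 73!=33
i=1: 61!=33
i=2: 33==33 found!

Found at 2, 3 comps


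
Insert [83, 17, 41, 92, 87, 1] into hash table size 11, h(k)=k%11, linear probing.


Insert 83: h=6 -> slot 6
Insert 17: h=6, 1 probes -> slot 7
Insert 41: h=8 -> slot 8
Insert 92: h=4 -> slot 4
Insert 87: h=10 -> slot 10
Insert 1: h=1 -> slot 1

Table: [None, 1, None, None, 92, None, 83, 17, 41, None, 87]


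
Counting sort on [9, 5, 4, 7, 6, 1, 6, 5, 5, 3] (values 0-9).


Input: [9, 5, 4, 7, 6, 1, 6, 5, 5, 3]
Counts: [0, 1, 0, 1, 1, 3, 2, 1, 0, 1]

Sorted: [1, 3, 4, 5, 5, 5, 6, 6, 7, 9]


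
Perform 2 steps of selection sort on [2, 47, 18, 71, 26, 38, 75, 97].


Initial: [2, 47, 18, 71, 26, 38, 75, 97]
Step 1: min=2 at 0
  Swap: [2, 47, 18, 71, 26, 38, 75, 97]
Step 2: min=18 at 2
  Swap: [2, 18, 47, 71, 26, 38, 75, 97]

After 2 steps: [2, 18, 47, 71, 26, 38, 75, 97]


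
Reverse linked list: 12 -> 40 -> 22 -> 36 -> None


Step 1: curr=12, set curr.next=prev(None) | reversed so far: 12
Step 2: curr=40, set curr.next=prev(12) | reversed so far: 40 -> 12
Step 3: curr=22, set curr.next=prev(40) | reversed so far: 22 -> 40 -> 12
Step 4: curr=36, set curr.next=prev(22) | reversed so far: 36 -> 22 -> 40 -> 12

36 -> 22 -> 40 -> 12 -> None


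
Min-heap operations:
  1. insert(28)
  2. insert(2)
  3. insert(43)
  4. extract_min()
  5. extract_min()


insert(28) -> [28]
insert(2) -> [2, 28]
insert(43) -> [2, 28, 43]
extract_min()->2, [28, 43]
extract_min()->28, [43]

Final heap: [43]


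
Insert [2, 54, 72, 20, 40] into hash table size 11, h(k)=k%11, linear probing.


Insert 2: h=2 -> slot 2
Insert 54: h=10 -> slot 10
Insert 72: h=6 -> slot 6
Insert 20: h=9 -> slot 9
Insert 40: h=7 -> slot 7

Table: [None, None, 2, None, None, None, 72, 40, None, 20, 54]


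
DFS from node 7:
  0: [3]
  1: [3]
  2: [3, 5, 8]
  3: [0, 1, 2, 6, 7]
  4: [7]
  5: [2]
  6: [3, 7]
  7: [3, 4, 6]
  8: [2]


Visit 7, push [6, 4, 3]
Visit 3, push [6, 2, 1, 0]
Visit 0, push []
Visit 1, push []
Visit 2, push [8, 5]
Visit 5, push []
Visit 8, push []
Visit 6, push []
Visit 4, push []

DFS order: [7, 3, 0, 1, 2, 5, 8, 6, 4]


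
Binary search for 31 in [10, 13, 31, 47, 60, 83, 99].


Step 1: lo=0, hi=6, mid=3, val=47
Step 2: lo=0, hi=2, mid=1, val=13
Step 3: lo=2, hi=2, mid=2, val=31

Found at index 2


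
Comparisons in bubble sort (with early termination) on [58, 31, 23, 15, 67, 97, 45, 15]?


Algorithm: bubble sort (with early termination)
Input: [58, 31, 23, 15, 67, 97, 45, 15]
Sorted: [15, 15, 23, 31, 45, 58, 67, 97]

28


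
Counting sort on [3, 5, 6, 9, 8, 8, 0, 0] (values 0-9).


Input: [3, 5, 6, 9, 8, 8, 0, 0]
Counts: [2, 0, 0, 1, 0, 1, 1, 0, 2, 1]

Sorted: [0, 0, 3, 5, 6, 8, 8, 9]


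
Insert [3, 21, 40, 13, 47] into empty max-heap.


Insert 3: [3]
Insert 21: [21, 3]
Insert 40: [40, 3, 21]
Insert 13: [40, 13, 21, 3]
Insert 47: [47, 40, 21, 3, 13]

Final heap: [47, 40, 21, 3, 13]


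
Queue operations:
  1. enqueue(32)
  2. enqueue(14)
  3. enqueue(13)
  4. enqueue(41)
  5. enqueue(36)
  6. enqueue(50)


enqueue(32) -> [32]
enqueue(14) -> [32, 14]
enqueue(13) -> [32, 14, 13]
enqueue(41) -> [32, 14, 13, 41]
enqueue(36) -> [32, 14, 13, 41, 36]
enqueue(50) -> [32, 14, 13, 41, 36, 50]

Final queue: [32, 14, 13, 41, 36, 50]


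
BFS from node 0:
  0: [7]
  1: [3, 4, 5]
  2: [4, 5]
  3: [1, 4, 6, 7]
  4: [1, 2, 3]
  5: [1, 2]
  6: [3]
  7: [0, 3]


Visit 0, enqueue [7]
Visit 7, enqueue [3]
Visit 3, enqueue [1, 4, 6]
Visit 1, enqueue [5]
Visit 4, enqueue [2]
Visit 6, enqueue []
Visit 5, enqueue []
Visit 2, enqueue []

BFS order: [0, 7, 3, 1, 4, 6, 5, 2]


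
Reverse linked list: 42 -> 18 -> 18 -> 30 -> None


Step 1: curr=42, set curr.next=prev(None) | reversed so far: 42
Step 2: curr=18, set curr.next=prev(42) | reversed so far: 18 -> 42
Step 3: curr=18, set curr.next=prev(18) | reversed so far: 18 -> 18 -> 42
Step 4: curr=30, set curr.next=prev(18) | reversed so far: 30 -> 18 -> 18 -> 42

30 -> 18 -> 18 -> 42 -> None


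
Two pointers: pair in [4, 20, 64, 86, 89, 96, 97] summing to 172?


lo=0(4)+hi=6(97)=101
lo=1(20)+hi=6(97)=117
lo=2(64)+hi=6(97)=161
lo=3(86)+hi=6(97)=183
lo=3(86)+hi=5(96)=182
lo=3(86)+hi=4(89)=175

No pair found


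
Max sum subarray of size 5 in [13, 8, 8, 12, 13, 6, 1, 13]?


[0:5]: 54
[1:6]: 47
[2:7]: 40
[3:8]: 45

Max: 54 at [0:5]


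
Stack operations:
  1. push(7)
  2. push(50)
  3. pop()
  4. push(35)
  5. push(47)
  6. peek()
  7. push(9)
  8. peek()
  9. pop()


push(7) -> [7]
push(50) -> [7, 50]
pop()->50, [7]
push(35) -> [7, 35]
push(47) -> [7, 35, 47]
peek()->47
push(9) -> [7, 35, 47, 9]
peek()->9
pop()->9, [7, 35, 47]

Final stack: [7, 35, 47]


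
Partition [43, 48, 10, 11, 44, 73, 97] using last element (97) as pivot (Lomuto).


Pivot: 97
  43 <= 97: advance i (no swap)
  48 <= 97: advance i (no swap)
  10 <= 97: advance i (no swap)
  11 <= 97: advance i (no swap)
  44 <= 97: advance i (no swap)
  73 <= 97: advance i (no swap)
Place pivot at 6: [43, 48, 10, 11, 44, 73, 97]

Partitioned: [43, 48, 10, 11, 44, 73, 97]


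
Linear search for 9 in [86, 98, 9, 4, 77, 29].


i=0: 86!=9
i=1: 98!=9
i=2: 9==9 found!

Found at 2, 3 comps


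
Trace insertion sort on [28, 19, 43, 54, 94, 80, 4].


Initial: [28, 19, 43, 54, 94, 80, 4]
Insert 19: [19, 28, 43, 54, 94, 80, 4]
Insert 43: [19, 28, 43, 54, 94, 80, 4]
Insert 54: [19, 28, 43, 54, 94, 80, 4]
Insert 94: [19, 28, 43, 54, 94, 80, 4]
Insert 80: [19, 28, 43, 54, 80, 94, 4]
Insert 4: [4, 19, 28, 43, 54, 80, 94]

Sorted: [4, 19, 28, 43, 54, 80, 94]


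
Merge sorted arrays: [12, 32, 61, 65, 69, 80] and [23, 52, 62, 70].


Take 12 from A
Take 23 from B
Take 32 from A
Take 52 from B
Take 61 from A
Take 62 from B
Take 65 from A
Take 69 from A
Take 70 from B

Merged: [12, 23, 32, 52, 61, 62, 65, 69, 70, 80]


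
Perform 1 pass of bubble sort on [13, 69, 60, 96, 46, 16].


Initial: [13, 69, 60, 96, 46, 16]
Pass 1: [13, 60, 69, 46, 16, 96] (3 swaps)

After 1 pass: [13, 60, 69, 46, 16, 96]


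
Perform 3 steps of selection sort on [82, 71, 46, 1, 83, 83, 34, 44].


Initial: [82, 71, 46, 1, 83, 83, 34, 44]
Step 1: min=1 at 3
  Swap: [1, 71, 46, 82, 83, 83, 34, 44]
Step 2: min=34 at 6
  Swap: [1, 34, 46, 82, 83, 83, 71, 44]
Step 3: min=44 at 7
  Swap: [1, 34, 44, 82, 83, 83, 71, 46]

After 3 steps: [1, 34, 44, 82, 83, 83, 71, 46]


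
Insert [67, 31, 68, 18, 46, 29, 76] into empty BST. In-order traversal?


Insert 67: root
Insert 31: L from 67
Insert 68: R from 67
Insert 18: L from 67 -> L from 31
Insert 46: L from 67 -> R from 31
Insert 29: L from 67 -> L from 31 -> R from 18
Insert 76: R from 67 -> R from 68

In-order: [18, 29, 31, 46, 67, 68, 76]


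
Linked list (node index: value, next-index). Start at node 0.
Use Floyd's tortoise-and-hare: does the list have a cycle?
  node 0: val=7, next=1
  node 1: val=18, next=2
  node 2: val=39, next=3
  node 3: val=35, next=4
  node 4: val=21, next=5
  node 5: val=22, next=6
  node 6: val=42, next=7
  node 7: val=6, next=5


Floyd's tortoise (slow, +1) and hare (fast, +2):
  init: slow=0, fast=0
  step 1: slow=1, fast=2
  step 2: slow=2, fast=4
  step 3: slow=3, fast=6
  step 4: slow=4, fast=5
  step 5: slow=5, fast=7
  step 6: slow=6, fast=6
  slow == fast at node 6: cycle detected

Cycle: yes


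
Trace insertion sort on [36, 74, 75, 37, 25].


Initial: [36, 74, 75, 37, 25]
Insert 74: [36, 74, 75, 37, 25]
Insert 75: [36, 74, 75, 37, 25]
Insert 37: [36, 37, 74, 75, 25]
Insert 25: [25, 36, 37, 74, 75]

Sorted: [25, 36, 37, 74, 75]


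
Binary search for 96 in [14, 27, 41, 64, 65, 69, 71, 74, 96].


Step 1: lo=0, hi=8, mid=4, val=65
Step 2: lo=5, hi=8, mid=6, val=71
Step 3: lo=7, hi=8, mid=7, val=74
Step 4: lo=8, hi=8, mid=8, val=96

Found at index 8


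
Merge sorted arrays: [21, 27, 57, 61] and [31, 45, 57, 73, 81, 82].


Take 21 from A
Take 27 from A
Take 31 from B
Take 45 from B
Take 57 from A
Take 57 from B
Take 61 from A

Merged: [21, 27, 31, 45, 57, 57, 61, 73, 81, 82]


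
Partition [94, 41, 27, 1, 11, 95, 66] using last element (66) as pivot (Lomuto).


Pivot: 66
  41 <= 66: swap -> [41, 94, 27, 1, 11, 95, 66]
  27 <= 66: swap -> [41, 27, 94, 1, 11, 95, 66]
  1 <= 66: swap -> [41, 27, 1, 94, 11, 95, 66]
  11 <= 66: swap -> [41, 27, 1, 11, 94, 95, 66]
Place pivot at 4: [41, 27, 1, 11, 66, 95, 94]

Partitioned: [41, 27, 1, 11, 66, 95, 94]


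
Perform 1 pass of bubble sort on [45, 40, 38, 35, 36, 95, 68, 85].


Initial: [45, 40, 38, 35, 36, 95, 68, 85]
Pass 1: [40, 38, 35, 36, 45, 68, 85, 95] (6 swaps)

After 1 pass: [40, 38, 35, 36, 45, 68, 85, 95]


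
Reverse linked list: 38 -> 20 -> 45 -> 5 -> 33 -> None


Step 1: curr=38, set curr.next=prev(None) | reversed so far: 38
Step 2: curr=20, set curr.next=prev(38) | reversed so far: 20 -> 38
Step 3: curr=45, set curr.next=prev(20) | reversed so far: 45 -> 20 -> 38
Step 4: curr=5, set curr.next=prev(45) | reversed so far: 5 -> 45 -> 20 -> 38
Step 5: curr=33, set curr.next=prev(5) | reversed so far: 33 -> 5 -> 45 -> 20 -> 38

33 -> 5 -> 45 -> 20 -> 38 -> None


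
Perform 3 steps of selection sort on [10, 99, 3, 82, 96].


Initial: [10, 99, 3, 82, 96]
Step 1: min=3 at 2
  Swap: [3, 99, 10, 82, 96]
Step 2: min=10 at 2
  Swap: [3, 10, 99, 82, 96]
Step 3: min=82 at 3
  Swap: [3, 10, 82, 99, 96]

After 3 steps: [3, 10, 82, 99, 96]


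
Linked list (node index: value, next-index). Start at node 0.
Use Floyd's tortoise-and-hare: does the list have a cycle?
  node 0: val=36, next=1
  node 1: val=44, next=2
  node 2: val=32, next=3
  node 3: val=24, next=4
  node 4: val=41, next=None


Floyd's tortoise (slow, +1) and hare (fast, +2):
  init: slow=0, fast=0
  step 1: slow=1, fast=2
  step 2: slow=2, fast=4
  step 3: fast -> None, no cycle

Cycle: no


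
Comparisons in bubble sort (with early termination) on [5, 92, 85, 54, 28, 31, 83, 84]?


Algorithm: bubble sort (with early termination)
Input: [5, 92, 85, 54, 28, 31, 83, 84]
Sorted: [5, 28, 31, 54, 83, 84, 85, 92]

22


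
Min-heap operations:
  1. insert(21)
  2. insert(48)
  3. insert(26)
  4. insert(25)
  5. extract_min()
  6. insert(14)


insert(21) -> [21]
insert(48) -> [21, 48]
insert(26) -> [21, 48, 26]
insert(25) -> [21, 25, 26, 48]
extract_min()->21, [25, 48, 26]
insert(14) -> [14, 25, 26, 48]

Final heap: [14, 25, 26, 48]


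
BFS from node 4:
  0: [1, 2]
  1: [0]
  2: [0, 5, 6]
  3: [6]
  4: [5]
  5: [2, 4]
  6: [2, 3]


Visit 4, enqueue [5]
Visit 5, enqueue [2]
Visit 2, enqueue [0, 6]
Visit 0, enqueue [1]
Visit 6, enqueue [3]
Visit 1, enqueue []
Visit 3, enqueue []

BFS order: [4, 5, 2, 0, 6, 1, 3]


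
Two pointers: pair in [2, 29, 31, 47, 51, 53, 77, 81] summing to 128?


lo=0(2)+hi=7(81)=83
lo=1(29)+hi=7(81)=110
lo=2(31)+hi=7(81)=112
lo=3(47)+hi=7(81)=128

Yes: 47+81=128


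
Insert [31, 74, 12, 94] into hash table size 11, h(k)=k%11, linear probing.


Insert 31: h=9 -> slot 9
Insert 74: h=8 -> slot 8
Insert 12: h=1 -> slot 1
Insert 94: h=6 -> slot 6

Table: [None, 12, None, None, None, None, 94, None, 74, 31, None]


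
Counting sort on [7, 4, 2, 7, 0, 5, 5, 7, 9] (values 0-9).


Input: [7, 4, 2, 7, 0, 5, 5, 7, 9]
Counts: [1, 0, 1, 0, 1, 2, 0, 3, 0, 1]

Sorted: [0, 2, 4, 5, 5, 7, 7, 7, 9]


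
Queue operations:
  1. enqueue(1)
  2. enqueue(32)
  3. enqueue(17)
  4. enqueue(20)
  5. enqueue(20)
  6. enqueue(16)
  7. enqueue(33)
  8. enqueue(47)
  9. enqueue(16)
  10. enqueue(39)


enqueue(1) -> [1]
enqueue(32) -> [1, 32]
enqueue(17) -> [1, 32, 17]
enqueue(20) -> [1, 32, 17, 20]
enqueue(20) -> [1, 32, 17, 20, 20]
enqueue(16) -> [1, 32, 17, 20, 20, 16]
enqueue(33) -> [1, 32, 17, 20, 20, 16, 33]
enqueue(47) -> [1, 32, 17, 20, 20, 16, 33, 47]
enqueue(16) -> [1, 32, 17, 20, 20, 16, 33, 47, 16]
enqueue(39) -> [1, 32, 17, 20, 20, 16, 33, 47, 16, 39]

Final queue: [1, 32, 17, 20, 20, 16, 33, 47, 16, 39]


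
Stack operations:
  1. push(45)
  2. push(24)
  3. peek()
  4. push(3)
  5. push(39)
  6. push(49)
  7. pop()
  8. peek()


push(45) -> [45]
push(24) -> [45, 24]
peek()->24
push(3) -> [45, 24, 3]
push(39) -> [45, 24, 3, 39]
push(49) -> [45, 24, 3, 39, 49]
pop()->49, [45, 24, 3, 39]
peek()->39

Final stack: [45, 24, 3, 39]


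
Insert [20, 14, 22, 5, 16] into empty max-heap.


Insert 20: [20]
Insert 14: [20, 14]
Insert 22: [22, 14, 20]
Insert 5: [22, 14, 20, 5]
Insert 16: [22, 16, 20, 5, 14]

Final heap: [22, 16, 20, 5, 14]


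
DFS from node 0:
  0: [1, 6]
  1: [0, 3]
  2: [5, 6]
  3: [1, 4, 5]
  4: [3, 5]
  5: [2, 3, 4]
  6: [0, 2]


Visit 0, push [6, 1]
Visit 1, push [3]
Visit 3, push [5, 4]
Visit 4, push [5]
Visit 5, push [2]
Visit 2, push [6]
Visit 6, push []

DFS order: [0, 1, 3, 4, 5, 2, 6]


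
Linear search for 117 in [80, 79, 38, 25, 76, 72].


i=0: 80!=117
i=1: 79!=117
i=2: 38!=117
i=3: 25!=117
i=4: 76!=117
i=5: 72!=117

Not found, 6 comps


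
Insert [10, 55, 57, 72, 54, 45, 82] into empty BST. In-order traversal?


Insert 10: root
Insert 55: R from 10
Insert 57: R from 10 -> R from 55
Insert 72: R from 10 -> R from 55 -> R from 57
Insert 54: R from 10 -> L from 55
Insert 45: R from 10 -> L from 55 -> L from 54
Insert 82: R from 10 -> R from 55 -> R from 57 -> R from 72

In-order: [10, 45, 54, 55, 57, 72, 82]


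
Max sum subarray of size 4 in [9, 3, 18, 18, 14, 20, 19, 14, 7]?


[0:4]: 48
[1:5]: 53
[2:6]: 70
[3:7]: 71
[4:8]: 67
[5:9]: 60

Max: 71 at [3:7]


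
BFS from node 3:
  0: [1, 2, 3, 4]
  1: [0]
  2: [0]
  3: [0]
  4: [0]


Visit 3, enqueue [0]
Visit 0, enqueue [1, 2, 4]
Visit 1, enqueue []
Visit 2, enqueue []
Visit 4, enqueue []

BFS order: [3, 0, 1, 2, 4]


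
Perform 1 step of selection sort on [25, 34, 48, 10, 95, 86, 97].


Initial: [25, 34, 48, 10, 95, 86, 97]
Step 1: min=10 at 3
  Swap: [10, 34, 48, 25, 95, 86, 97]

After 1 step: [10, 34, 48, 25, 95, 86, 97]


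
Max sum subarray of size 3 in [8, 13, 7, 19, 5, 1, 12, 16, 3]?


[0:3]: 28
[1:4]: 39
[2:5]: 31
[3:6]: 25
[4:7]: 18
[5:8]: 29
[6:9]: 31

Max: 39 at [1:4]


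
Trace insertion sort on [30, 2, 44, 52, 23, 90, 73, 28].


Initial: [30, 2, 44, 52, 23, 90, 73, 28]
Insert 2: [2, 30, 44, 52, 23, 90, 73, 28]
Insert 44: [2, 30, 44, 52, 23, 90, 73, 28]
Insert 52: [2, 30, 44, 52, 23, 90, 73, 28]
Insert 23: [2, 23, 30, 44, 52, 90, 73, 28]
Insert 90: [2, 23, 30, 44, 52, 90, 73, 28]
Insert 73: [2, 23, 30, 44, 52, 73, 90, 28]
Insert 28: [2, 23, 28, 30, 44, 52, 73, 90]

Sorted: [2, 23, 28, 30, 44, 52, 73, 90]


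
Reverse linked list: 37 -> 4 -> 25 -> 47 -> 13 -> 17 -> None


Step 1: curr=37, set curr.next=prev(None) | reversed so far: 37
Step 2: curr=4, set curr.next=prev(37) | reversed so far: 4 -> 37
Step 3: curr=25, set curr.next=prev(4) | reversed so far: 25 -> 4 -> 37
Step 4: curr=47, set curr.next=prev(25) | reversed so far: 47 -> 25 -> 4 -> 37
Step 5: curr=13, set curr.next=prev(47) | reversed so far: 13 -> 47 -> 25 -> 4 -> 37
Step 6: curr=17, set curr.next=prev(13) | reversed so far: 17 -> 13 -> 47 -> 25 -> 4 -> 37

17 -> 13 -> 47 -> 25 -> 4 -> 37 -> None


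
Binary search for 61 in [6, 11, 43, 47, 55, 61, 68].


Step 1: lo=0, hi=6, mid=3, val=47
Step 2: lo=4, hi=6, mid=5, val=61

Found at index 5


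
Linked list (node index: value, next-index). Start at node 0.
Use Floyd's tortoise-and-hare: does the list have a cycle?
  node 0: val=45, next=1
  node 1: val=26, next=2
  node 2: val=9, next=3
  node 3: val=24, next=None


Floyd's tortoise (slow, +1) and hare (fast, +2):
  init: slow=0, fast=0
  step 1: slow=1, fast=2
  step 2: fast 2->3->None, no cycle

Cycle: no


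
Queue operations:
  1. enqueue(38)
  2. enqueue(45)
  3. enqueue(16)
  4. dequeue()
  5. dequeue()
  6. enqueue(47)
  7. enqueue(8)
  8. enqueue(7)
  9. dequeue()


enqueue(38) -> [38]
enqueue(45) -> [38, 45]
enqueue(16) -> [38, 45, 16]
dequeue()->38, [45, 16]
dequeue()->45, [16]
enqueue(47) -> [16, 47]
enqueue(8) -> [16, 47, 8]
enqueue(7) -> [16, 47, 8, 7]
dequeue()->16, [47, 8, 7]

Final queue: [47, 8, 7]


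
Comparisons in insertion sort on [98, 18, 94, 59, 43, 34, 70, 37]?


Algorithm: insertion sort
Input: [98, 18, 94, 59, 43, 34, 70, 37]
Sorted: [18, 34, 37, 43, 59, 70, 94, 98]

24


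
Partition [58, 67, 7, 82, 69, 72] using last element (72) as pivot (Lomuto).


Pivot: 72
  58 <= 72: advance i (no swap)
  67 <= 72: advance i (no swap)
  7 <= 72: advance i (no swap)
  69 <= 72: swap -> [58, 67, 7, 69, 82, 72]
Place pivot at 4: [58, 67, 7, 69, 72, 82]

Partitioned: [58, 67, 7, 69, 72, 82]


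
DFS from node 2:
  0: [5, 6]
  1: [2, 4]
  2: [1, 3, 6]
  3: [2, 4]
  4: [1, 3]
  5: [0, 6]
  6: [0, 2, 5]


Visit 2, push [6, 3, 1]
Visit 1, push [4]
Visit 4, push [3]
Visit 3, push []
Visit 6, push [5, 0]
Visit 0, push [5]
Visit 5, push []

DFS order: [2, 1, 4, 3, 6, 0, 5]


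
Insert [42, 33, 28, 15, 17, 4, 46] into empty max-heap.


Insert 42: [42]
Insert 33: [42, 33]
Insert 28: [42, 33, 28]
Insert 15: [42, 33, 28, 15]
Insert 17: [42, 33, 28, 15, 17]
Insert 4: [42, 33, 28, 15, 17, 4]
Insert 46: [46, 33, 42, 15, 17, 4, 28]

Final heap: [46, 33, 42, 15, 17, 4, 28]


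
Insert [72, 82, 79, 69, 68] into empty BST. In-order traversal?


Insert 72: root
Insert 82: R from 72
Insert 79: R from 72 -> L from 82
Insert 69: L from 72
Insert 68: L from 72 -> L from 69

In-order: [68, 69, 72, 79, 82]


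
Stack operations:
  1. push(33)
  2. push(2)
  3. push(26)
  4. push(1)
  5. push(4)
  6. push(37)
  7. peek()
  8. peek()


push(33) -> [33]
push(2) -> [33, 2]
push(26) -> [33, 2, 26]
push(1) -> [33, 2, 26, 1]
push(4) -> [33, 2, 26, 1, 4]
push(37) -> [33, 2, 26, 1, 4, 37]
peek()->37
peek()->37

Final stack: [33, 2, 26, 1, 4, 37]


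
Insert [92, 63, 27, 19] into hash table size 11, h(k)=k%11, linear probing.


Insert 92: h=4 -> slot 4
Insert 63: h=8 -> slot 8
Insert 27: h=5 -> slot 5
Insert 19: h=8, 1 probes -> slot 9

Table: [None, None, None, None, 92, 27, None, None, 63, 19, None]


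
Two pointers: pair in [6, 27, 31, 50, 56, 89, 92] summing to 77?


lo=0(6)+hi=6(92)=98
lo=0(6)+hi=5(89)=95
lo=0(6)+hi=4(56)=62
lo=1(27)+hi=4(56)=83
lo=1(27)+hi=3(50)=77

Yes: 27+50=77


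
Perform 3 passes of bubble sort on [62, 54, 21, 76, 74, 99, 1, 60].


Initial: [62, 54, 21, 76, 74, 99, 1, 60]
Pass 1: [54, 21, 62, 74, 76, 1, 60, 99] (5 swaps)
Pass 2: [21, 54, 62, 74, 1, 60, 76, 99] (3 swaps)
Pass 3: [21, 54, 62, 1, 60, 74, 76, 99] (2 swaps)

After 3 passes: [21, 54, 62, 1, 60, 74, 76, 99]


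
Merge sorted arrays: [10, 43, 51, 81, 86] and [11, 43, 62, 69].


Take 10 from A
Take 11 from B
Take 43 from A
Take 43 from B
Take 51 from A
Take 62 from B
Take 69 from B

Merged: [10, 11, 43, 43, 51, 62, 69, 81, 86]


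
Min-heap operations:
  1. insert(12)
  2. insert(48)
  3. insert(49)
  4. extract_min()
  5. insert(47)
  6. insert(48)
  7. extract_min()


insert(12) -> [12]
insert(48) -> [12, 48]
insert(49) -> [12, 48, 49]
extract_min()->12, [48, 49]
insert(47) -> [47, 49, 48]
insert(48) -> [47, 48, 48, 49]
extract_min()->47, [48, 48, 49]

Final heap: [48, 48, 49]


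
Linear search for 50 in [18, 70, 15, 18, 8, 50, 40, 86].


i=0: 18!=50
i=1: 70!=50
i=2: 15!=50
i=3: 18!=50
i=4: 8!=50
i=5: 50==50 found!

Found at 5, 6 comps


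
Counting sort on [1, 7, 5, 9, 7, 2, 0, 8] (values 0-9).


Input: [1, 7, 5, 9, 7, 2, 0, 8]
Counts: [1, 1, 1, 0, 0, 1, 0, 2, 1, 1]

Sorted: [0, 1, 2, 5, 7, 7, 8, 9]


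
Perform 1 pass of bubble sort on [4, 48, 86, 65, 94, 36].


Initial: [4, 48, 86, 65, 94, 36]
Pass 1: [4, 48, 65, 86, 36, 94] (2 swaps)

After 1 pass: [4, 48, 65, 86, 36, 94]


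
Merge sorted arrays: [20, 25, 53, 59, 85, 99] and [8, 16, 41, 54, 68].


Take 8 from B
Take 16 from B
Take 20 from A
Take 25 from A
Take 41 from B
Take 53 from A
Take 54 from B
Take 59 from A
Take 68 from B

Merged: [8, 16, 20, 25, 41, 53, 54, 59, 68, 85, 99]


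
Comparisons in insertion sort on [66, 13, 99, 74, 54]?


Algorithm: insertion sort
Input: [66, 13, 99, 74, 54]
Sorted: [13, 54, 66, 74, 99]

8


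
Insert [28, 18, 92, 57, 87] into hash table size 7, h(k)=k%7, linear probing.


Insert 28: h=0 -> slot 0
Insert 18: h=4 -> slot 4
Insert 92: h=1 -> slot 1
Insert 57: h=1, 1 probes -> slot 2
Insert 87: h=3 -> slot 3

Table: [28, 92, 57, 87, 18, None, None]


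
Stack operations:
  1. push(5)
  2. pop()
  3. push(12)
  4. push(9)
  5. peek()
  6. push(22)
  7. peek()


push(5) -> [5]
pop()->5, []
push(12) -> [12]
push(9) -> [12, 9]
peek()->9
push(22) -> [12, 9, 22]
peek()->22

Final stack: [12, 9, 22]


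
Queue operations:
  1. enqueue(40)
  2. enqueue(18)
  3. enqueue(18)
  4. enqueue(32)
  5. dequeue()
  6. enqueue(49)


enqueue(40) -> [40]
enqueue(18) -> [40, 18]
enqueue(18) -> [40, 18, 18]
enqueue(32) -> [40, 18, 18, 32]
dequeue()->40, [18, 18, 32]
enqueue(49) -> [18, 18, 32, 49]

Final queue: [18, 18, 32, 49]


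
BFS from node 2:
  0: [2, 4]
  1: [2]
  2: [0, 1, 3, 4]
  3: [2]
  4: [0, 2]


Visit 2, enqueue [0, 1, 3, 4]
Visit 0, enqueue []
Visit 1, enqueue []
Visit 3, enqueue []
Visit 4, enqueue []

BFS order: [2, 0, 1, 3, 4]


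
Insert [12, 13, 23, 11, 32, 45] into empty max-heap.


Insert 12: [12]
Insert 13: [13, 12]
Insert 23: [23, 12, 13]
Insert 11: [23, 12, 13, 11]
Insert 32: [32, 23, 13, 11, 12]
Insert 45: [45, 23, 32, 11, 12, 13]

Final heap: [45, 23, 32, 11, 12, 13]


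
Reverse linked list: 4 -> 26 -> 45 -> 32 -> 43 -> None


Step 1: curr=4, set curr.next=prev(None) | reversed so far: 4
Step 2: curr=26, set curr.next=prev(4) | reversed so far: 26 -> 4
Step 3: curr=45, set curr.next=prev(26) | reversed so far: 45 -> 26 -> 4
Step 4: curr=32, set curr.next=prev(45) | reversed so far: 32 -> 45 -> 26 -> 4
Step 5: curr=43, set curr.next=prev(32) | reversed so far: 43 -> 32 -> 45 -> 26 -> 4

43 -> 32 -> 45 -> 26 -> 4 -> None
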